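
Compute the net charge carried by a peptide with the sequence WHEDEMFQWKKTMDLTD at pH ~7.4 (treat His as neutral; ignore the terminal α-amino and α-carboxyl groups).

The side chains ionized at physiological pH are Lys/Arg (+1) and Asp/Glu (−1); with His treated as neutral, nothing else contributes.
Positive (K, R): K10, K11 → +2.
Negative (D, E): E3, D4, E5, D14, D17 → −5.
Net charge = (+2) + (−5) = −3.

-3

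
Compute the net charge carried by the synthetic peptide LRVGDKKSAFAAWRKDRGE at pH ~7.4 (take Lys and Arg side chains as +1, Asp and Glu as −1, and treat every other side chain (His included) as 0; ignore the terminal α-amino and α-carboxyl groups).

+3

Positive (K, R): R2, K6, K7, R14, K15, R17 → +6.
Negative (D, E): D5, D16, E19 → −3.
Net charge = (+6) + (−3) = +3.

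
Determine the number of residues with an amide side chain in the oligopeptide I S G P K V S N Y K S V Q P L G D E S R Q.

3

The amide-side-chain residues are Asn (N) and Gln (Q).
Matching residues: N8, Q13, Q21.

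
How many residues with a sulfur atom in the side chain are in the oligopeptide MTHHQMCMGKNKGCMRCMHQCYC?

Cysteine (C, thiol) and methionine (M, thioether) are the two sulfur-containing amino acids.
Matching residues: M1, M6, C7, M8, C14, M15, C17, M18, C21, C23.

10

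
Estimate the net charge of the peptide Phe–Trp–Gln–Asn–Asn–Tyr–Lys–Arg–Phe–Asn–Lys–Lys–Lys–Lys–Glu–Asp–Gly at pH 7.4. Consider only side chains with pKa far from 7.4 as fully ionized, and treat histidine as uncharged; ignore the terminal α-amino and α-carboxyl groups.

Near pH 7.4, K and R contribute +1 each, D and E contribute −1 each, and every other side chain (His included, as stated) is uncharged.
Positive (K, R): Lys7, Arg8, Lys11, Lys12, Lys13, Lys14 → +6.
Negative (D, E): Glu15, Asp16 → −2.
Net charge = (+6) + (−2) = +4.

+4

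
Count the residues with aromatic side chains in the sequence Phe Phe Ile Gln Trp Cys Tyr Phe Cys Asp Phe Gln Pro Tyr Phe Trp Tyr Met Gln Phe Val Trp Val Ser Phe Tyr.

F, W, and Y each carry an aromatic ring on the side chain.
Matching residues: Phe1, Phe2, Trp5, Tyr7, Phe8, Phe11, Tyr14, Phe15, Trp16, Tyr17, Phe20, Trp22, Phe25, Tyr26.

14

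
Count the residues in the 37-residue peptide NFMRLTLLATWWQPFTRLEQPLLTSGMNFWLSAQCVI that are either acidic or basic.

3

Acidic: D, E. Basic: H, K, R.
Acidic residues here: E19 (1).
Basic residues here: R4, R17 (2).
The two groups share no amino acid, so total = 1 + 2 = 3.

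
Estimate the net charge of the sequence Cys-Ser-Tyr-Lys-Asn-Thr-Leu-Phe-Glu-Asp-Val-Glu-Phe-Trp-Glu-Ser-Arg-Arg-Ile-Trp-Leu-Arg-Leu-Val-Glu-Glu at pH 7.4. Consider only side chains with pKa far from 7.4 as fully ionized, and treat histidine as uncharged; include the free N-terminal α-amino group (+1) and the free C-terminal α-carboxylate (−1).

The side chains ionized at physiological pH are Lys/Arg (+1) and Asp/Glu (−1); with His treated as neutral, nothing else contributes.
Positive (K, R): Lys4, Arg17, Arg18, Arg22 → +4.
Negative (D, E): Glu9, Asp10, Glu12, Glu15, Glu25, Glu26 → −6.
The N-terminus (+1) and C-terminus (−1) cancel.
Net charge = (+4) + (−6) = −2.

-2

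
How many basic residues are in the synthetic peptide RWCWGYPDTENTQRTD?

2

The basic amino acids are Lys (K), Arg (R), and His (H).
Matching residues: R1, R14.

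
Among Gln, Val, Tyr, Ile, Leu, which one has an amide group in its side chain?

Gln

Only N (asparagine) and Q (glutamine) carry a side-chain carboxamide.
Of the listed options, only Gln belongs to this group.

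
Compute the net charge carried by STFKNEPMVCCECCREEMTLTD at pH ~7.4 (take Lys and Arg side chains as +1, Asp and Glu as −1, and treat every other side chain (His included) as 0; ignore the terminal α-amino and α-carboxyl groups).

Positive (K, R): K4, R15 → +2.
Negative (D, E): E6, E12, E16, E17, D22 → −5.
Net charge = (+2) + (−5) = −3.

-3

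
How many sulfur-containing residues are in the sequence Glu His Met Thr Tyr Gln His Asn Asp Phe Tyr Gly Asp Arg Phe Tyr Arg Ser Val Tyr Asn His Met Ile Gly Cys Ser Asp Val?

The sulfur-bearing residues are cysteine (–SH) and methionine (–S–CH₃).
Matching residues: Met3, Met23, Cys26.

3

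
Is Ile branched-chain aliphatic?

The BCAAs are Val, Leu, and Ile — aliphatic side chains with a branch point.
Isoleucine is in this group.

Yes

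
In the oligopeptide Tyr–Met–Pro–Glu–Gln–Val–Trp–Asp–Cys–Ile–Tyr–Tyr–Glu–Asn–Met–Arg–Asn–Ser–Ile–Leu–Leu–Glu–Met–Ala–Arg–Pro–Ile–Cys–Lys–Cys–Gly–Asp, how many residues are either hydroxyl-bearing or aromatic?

Hydroxyl-bearing: S, T, Y. Aromatic: F, W, Y.
Hydroxyl-bearing residues here: Tyr1, Tyr11, Tyr12, Ser18 (4).
Aromatic residues here: Tyr1, Trp7, Tyr11, Tyr12 (4).
Y is in both groups, so the 3 Y residues must not be double-counted.
Total = 4 + 4 − 3 = 5.

5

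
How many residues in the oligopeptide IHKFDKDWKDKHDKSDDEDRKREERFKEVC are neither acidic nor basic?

7

Acidic: D, E. Basic: K, R, H. All other residues are neither.
Matching residues: I1, F4, W8, S15, F26, V29, C30.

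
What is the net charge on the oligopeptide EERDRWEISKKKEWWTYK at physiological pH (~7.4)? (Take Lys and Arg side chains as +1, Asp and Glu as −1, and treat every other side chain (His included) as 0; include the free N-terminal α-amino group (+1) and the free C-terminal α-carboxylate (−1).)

+1

Positive (K, R): R3, R5, K10, K11, K12, K18 → +6.
Negative (D, E): E1, E2, D4, E7, E13 → −5.
The N-terminus (+1) and C-terminus (−1) cancel.
Net charge = (+6) + (−5) = +1.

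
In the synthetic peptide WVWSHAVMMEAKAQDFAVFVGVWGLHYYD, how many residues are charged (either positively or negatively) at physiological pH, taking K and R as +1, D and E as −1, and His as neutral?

4

Charged side chains at pH ~7.4: K, R (positive); D, E (negative).
Matching residues: E10, K12, D15, D29.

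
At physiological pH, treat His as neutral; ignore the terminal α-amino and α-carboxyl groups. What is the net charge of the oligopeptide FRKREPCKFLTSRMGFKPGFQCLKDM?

+5

The side chains ionized at physiological pH are Lys/Arg (+1) and Asp/Glu (−1); with His treated as neutral, nothing else contributes.
Positive (K, R): R2, K3, R4, K8, R13, K17, K24 → +7.
Negative (D, E): E5, D25 → −2.
Net charge = (+7) + (−2) = +5.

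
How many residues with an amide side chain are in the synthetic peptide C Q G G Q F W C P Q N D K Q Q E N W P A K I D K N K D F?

The amide-side-chain residues are Asn (N) and Gln (Q).
Matching residues: Q2, Q5, Q10, N11, Q14, Q15, N17, N25.

8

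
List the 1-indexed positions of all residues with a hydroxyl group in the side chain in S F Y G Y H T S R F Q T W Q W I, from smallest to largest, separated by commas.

Serine (S), threonine (T), and tyrosine (Y) each carry a hydroxyl group on the side chain.
Matching residues: S1, Y3, Y5, T7, S8, T12.

1, 3, 5, 7, 8, 12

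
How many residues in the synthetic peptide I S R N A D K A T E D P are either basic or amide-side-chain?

Basic: H, K, R. Amide-side-chain: N, Q.
Basic residues here: R3, K7 (2).
Amide-side-chain residues here: N4 (1).
The two groups share no amino acid, so total = 2 + 1 = 3.

3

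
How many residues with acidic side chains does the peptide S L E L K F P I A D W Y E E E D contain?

6

Only D (aspartate) and E (glutamate) carry a side-chain carboxylic acid.
Matching residues: E3, D10, E13, E14, E15, D16.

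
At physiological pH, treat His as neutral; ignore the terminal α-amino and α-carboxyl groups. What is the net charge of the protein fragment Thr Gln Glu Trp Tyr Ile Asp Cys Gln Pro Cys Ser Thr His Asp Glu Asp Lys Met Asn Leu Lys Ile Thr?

Near pH 7.4, K and R contribute +1 each, D and E contribute −1 each, and every other side chain (His included, as stated) is uncharged.
Positive (K, R): Lys18, Lys22 → +2.
Negative (D, E): Glu3, Asp7, Asp15, Glu16, Asp17 → −5.
Net charge = (+2) + (−5) = −3.

-3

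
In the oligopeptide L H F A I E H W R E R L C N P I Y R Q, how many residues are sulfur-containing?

Cysteine (C, thiol) and methionine (M, thioether) are the two sulfur-containing amino acids.
Matching residues: C13.

1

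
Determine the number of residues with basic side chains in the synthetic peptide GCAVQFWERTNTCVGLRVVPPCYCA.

Lysine (K), arginine (R), and histidine (H) have basic, nitrogen-containing side chains.
Matching residues: R9, R17.

2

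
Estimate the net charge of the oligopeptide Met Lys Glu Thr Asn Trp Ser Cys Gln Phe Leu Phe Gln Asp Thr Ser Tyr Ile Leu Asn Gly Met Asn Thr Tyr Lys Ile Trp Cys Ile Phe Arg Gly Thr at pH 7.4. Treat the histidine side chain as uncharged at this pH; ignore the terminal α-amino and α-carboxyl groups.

+1

The side chains ionized at physiological pH are Lys/Arg (+1) and Asp/Glu (−1); with His treated as neutral, nothing else contributes.
Positive (K, R): Lys2, Lys26, Arg32 → +3.
Negative (D, E): Glu3, Asp14 → −2.
Net charge = (+3) + (−2) = +1.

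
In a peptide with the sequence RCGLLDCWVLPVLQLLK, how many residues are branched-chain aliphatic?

The BCAAs are Val, Leu, and Ile — aliphatic side chains with a branch point.
Matching residues: L4, L5, V9, L10, V12, L13, L15, L16.

8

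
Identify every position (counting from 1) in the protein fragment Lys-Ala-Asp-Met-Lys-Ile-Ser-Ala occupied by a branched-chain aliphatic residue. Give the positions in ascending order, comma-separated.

6

The BCAAs are Val, Leu, and Ile — aliphatic side chains with a branch point.
Matching residues: Ile6.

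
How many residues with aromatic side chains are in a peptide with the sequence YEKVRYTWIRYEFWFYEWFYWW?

Phenylalanine (F), tryptophan (W), and tyrosine (Y) have aromatic ring side chains.
Matching residues: Y1, Y6, W8, Y11, F13, W14, F15, Y16, W18, F19, Y20, W21, W22.

13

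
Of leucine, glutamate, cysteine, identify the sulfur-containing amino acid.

cysteine

Cysteine (C, thiol) and methionine (M, thioether) are the two sulfur-containing amino acids.
Of the listed options, only cysteine belongs to this group.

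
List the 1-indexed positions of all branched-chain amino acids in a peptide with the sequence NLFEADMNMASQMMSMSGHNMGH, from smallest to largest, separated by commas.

Valine (V), leucine (L), and isoleucine (I) are the branched-chain amino acids.
Matching residues: L2.

2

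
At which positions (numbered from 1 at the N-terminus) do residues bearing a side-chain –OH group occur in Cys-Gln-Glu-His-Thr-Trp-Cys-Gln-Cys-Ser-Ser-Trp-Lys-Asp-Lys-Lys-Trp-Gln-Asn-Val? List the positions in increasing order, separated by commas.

5, 10, 11

S, T, and Y are the three residues with a side-chain hydroxyl.
Matching residues: Thr5, Ser10, Ser11.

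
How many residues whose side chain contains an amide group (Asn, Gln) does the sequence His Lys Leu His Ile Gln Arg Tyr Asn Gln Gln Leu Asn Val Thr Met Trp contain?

Matching residues: Gln6, Asn9, Gln10, Gln11, Asn13.

5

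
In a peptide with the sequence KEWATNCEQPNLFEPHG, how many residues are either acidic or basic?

Acidic: D, E. Basic: H, K, R.
Acidic residues here: E2, E8, E14 (3).
Basic residues here: K1, H16 (2).
The two groups share no amino acid, so total = 3 + 2 = 5.

5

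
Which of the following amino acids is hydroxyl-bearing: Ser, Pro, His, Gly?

Ser

The –OH-bearing residues are Ser, Thr (aliphatic alcohols), and Tyr (phenol).
Of the listed options, only Ser belongs to this group.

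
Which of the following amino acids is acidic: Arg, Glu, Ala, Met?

The acidic residues are Asp (D) and Glu (E), whose side chains end in a carboxylate group.
Of the listed options, only Glu belongs to this group.

Glu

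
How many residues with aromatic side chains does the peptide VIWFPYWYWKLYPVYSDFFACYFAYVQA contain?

13

Phenylalanine (F), tryptophan (W), and tyrosine (Y) have aromatic ring side chains.
Matching residues: W3, F4, Y6, W7, Y8, W9, Y12, Y15, F18, F19, Y22, F23, Y25.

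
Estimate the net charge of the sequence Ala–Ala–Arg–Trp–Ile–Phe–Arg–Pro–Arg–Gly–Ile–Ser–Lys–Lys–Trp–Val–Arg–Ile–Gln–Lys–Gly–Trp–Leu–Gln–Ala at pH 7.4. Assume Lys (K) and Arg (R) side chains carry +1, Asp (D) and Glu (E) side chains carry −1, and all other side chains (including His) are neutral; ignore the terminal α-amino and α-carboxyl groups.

+7

Positive (K, R): Arg3, Arg7, Arg9, Lys13, Lys14, Arg17, Lys20 → +7.
Negative (D, E): none → −0.
Net charge = (+7) + (−0) = +7.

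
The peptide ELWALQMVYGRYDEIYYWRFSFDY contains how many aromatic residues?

9

The aromatic amino acids are Phe (F, benzyl), Trp (W, indole), and Tyr (Y, phenol).
Matching residues: W3, Y9, Y12, Y16, Y17, W18, F20, F22, Y24.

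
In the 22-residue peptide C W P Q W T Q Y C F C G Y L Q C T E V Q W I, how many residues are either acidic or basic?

Acidic: D, E. Basic: H, K, R.
Acidic residues here: E18 (1).
Basic residues here: none (0).
The two groups share no amino acid, so total = 1 + 0 = 1.

1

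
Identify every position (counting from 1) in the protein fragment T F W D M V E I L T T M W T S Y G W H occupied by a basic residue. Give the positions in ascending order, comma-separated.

19

K, R, and H are the three residues with basic side chains (ε-amine, guanidinium, and imidazole respectively).
Matching residues: H19.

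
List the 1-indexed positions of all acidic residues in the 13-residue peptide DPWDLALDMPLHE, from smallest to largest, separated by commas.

1, 4, 8, 13

Aspartate (D) and glutamate (E) have carboxylic-acid side chains and are the acidic amino acids.
Matching residues: D1, D4, D8, E13.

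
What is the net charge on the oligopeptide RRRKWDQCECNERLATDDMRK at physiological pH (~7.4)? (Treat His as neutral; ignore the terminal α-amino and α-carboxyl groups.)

The side chains ionized at physiological pH are Lys/Arg (+1) and Asp/Glu (−1); with His treated as neutral, nothing else contributes.
Positive (K, R): R1, R2, R3, K4, R13, R20, K21 → +7.
Negative (D, E): D6, E9, E12, D17, D18 → −5.
Net charge = (+7) + (−5) = +2.

+2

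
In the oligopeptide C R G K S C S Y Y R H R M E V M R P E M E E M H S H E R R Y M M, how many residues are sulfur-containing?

The sulfur-bearing residues are cysteine (–SH) and methionine (–S–CH₃).
Matching residues: C1, C6, M13, M16, M20, M23, M31, M32.

8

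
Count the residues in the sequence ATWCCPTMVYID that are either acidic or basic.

Acidic: D, E. Basic: H, K, R.
Acidic residues here: D12 (1).
Basic residues here: none (0).
The two groups share no amino acid, so total = 1 + 0 = 1.

1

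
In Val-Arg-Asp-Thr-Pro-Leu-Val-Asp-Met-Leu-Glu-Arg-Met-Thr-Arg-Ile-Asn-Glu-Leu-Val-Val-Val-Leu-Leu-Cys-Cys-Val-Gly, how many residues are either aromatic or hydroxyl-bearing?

2

Aromatic: F, W, Y. Hydroxyl-bearing: S, T, Y.
Aromatic residues here: none (0).
Hydroxyl-bearing residues here: Thr4, Thr14 (2).
(Y belongs to both groups, but none appear in this sequence.) Total = 0 + 2 = 2.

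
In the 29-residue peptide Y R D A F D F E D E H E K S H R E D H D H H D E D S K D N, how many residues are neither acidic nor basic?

Acidic: D, E. Basic: K, R, H. All other residues are neither.
Matching residues: Y1, A4, F5, F7, S14, S26, N29.

7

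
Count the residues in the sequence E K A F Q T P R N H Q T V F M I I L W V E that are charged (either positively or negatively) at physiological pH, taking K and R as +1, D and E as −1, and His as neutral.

4

Charged side chains at pH ~7.4: K, R (positive); D, E (negative).
Matching residues: E1, K2, R8, E21.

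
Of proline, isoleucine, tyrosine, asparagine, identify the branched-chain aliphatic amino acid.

The BCAAs are Val, Leu, and Ile — aliphatic side chains with a branch point.
Of the listed options, only isoleucine belongs to this group.

isoleucine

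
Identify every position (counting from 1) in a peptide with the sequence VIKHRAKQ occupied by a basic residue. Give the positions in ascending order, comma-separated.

The basic amino acids are Lys (K), Arg (R), and His (H).
Matching residues: K3, H4, R5, K7.

3, 4, 5, 7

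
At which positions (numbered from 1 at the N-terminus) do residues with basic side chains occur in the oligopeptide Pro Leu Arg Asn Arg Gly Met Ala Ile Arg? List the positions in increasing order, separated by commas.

3, 5, 10

K, R, and H are the three residues with basic side chains (ε-amine, guanidinium, and imidazole respectively).
Matching residues: Arg3, Arg5, Arg10.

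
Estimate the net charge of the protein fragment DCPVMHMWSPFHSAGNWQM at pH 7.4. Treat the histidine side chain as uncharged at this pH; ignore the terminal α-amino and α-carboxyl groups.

-1

Near pH 7.4, K and R contribute +1 each, D and E contribute −1 each, and every other side chain (His included, as stated) is uncharged.
Positive (K, R): none → +0.
Negative (D, E): D1 → −1.
Net charge = (+0) + (−1) = −1.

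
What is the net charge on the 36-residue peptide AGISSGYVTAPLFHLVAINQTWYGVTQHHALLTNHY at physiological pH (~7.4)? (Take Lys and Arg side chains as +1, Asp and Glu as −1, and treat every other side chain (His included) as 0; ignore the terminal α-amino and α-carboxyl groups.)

0

Positive (K, R): none → +0.
Negative (D, E): none → −0.
Net charge = (+0) + (−0) = 0.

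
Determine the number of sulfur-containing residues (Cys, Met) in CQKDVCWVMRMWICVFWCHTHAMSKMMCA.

Matching residues: C1, C6, M9, M11, C14, C18, M23, M26, M27, C28.

10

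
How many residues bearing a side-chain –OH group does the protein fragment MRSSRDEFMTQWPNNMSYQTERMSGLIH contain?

S, T, and Y are the three residues with a side-chain hydroxyl.
Matching residues: S3, S4, T10, S17, Y18, T20, S24.

7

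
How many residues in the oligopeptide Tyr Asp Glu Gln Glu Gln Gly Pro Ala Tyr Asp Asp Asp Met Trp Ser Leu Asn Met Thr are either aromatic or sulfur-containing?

Aromatic: F, W, Y. Sulfur-containing: C, M.
Aromatic residues here: Tyr1, Tyr10, Trp15 (3).
Sulfur-containing residues here: Met14, Met19 (2).
The two groups share no amino acid, so total = 3 + 2 = 5.

5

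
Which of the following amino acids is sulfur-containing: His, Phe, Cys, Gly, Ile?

Cys

Only Cys (C) and Met (M) have a sulfur atom in the side chain.
Of the listed options, only Cys belongs to this group.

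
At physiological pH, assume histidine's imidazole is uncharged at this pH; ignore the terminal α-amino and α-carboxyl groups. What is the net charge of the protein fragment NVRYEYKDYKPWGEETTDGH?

-2

The side chains ionized at physiological pH are Lys/Arg (+1) and Asp/Glu (−1); with His treated as neutral, nothing else contributes.
Positive (K, R): R3, K7, K10 → +3.
Negative (D, E): E5, D8, E14, E15, D18 → −5.
Net charge = (+3) + (−5) = −2.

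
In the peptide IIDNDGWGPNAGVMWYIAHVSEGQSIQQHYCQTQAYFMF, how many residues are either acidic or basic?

Acidic: D, E. Basic: H, K, R.
Acidic residues here: D3, D5, E22 (3).
Basic residues here: H19, H29 (2).
The two groups share no amino acid, so total = 3 + 2 = 5.

5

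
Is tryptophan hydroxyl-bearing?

No

S, T, and Y are the three residues with a side-chain hydroxyl.
Tryptophan is not in this group.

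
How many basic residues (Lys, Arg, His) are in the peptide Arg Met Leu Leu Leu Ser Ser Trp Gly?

1

Matching residues: Arg1.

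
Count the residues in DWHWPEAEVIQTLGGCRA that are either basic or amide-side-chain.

3

Basic: H, K, R. Amide-side-chain: N, Q.
Basic residues here: H3, R17 (2).
Amide-side-chain residues here: Q11 (1).
The two groups share no amino acid, so total = 2 + 1 = 3.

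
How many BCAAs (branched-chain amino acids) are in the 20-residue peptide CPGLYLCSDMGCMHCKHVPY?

3

Valine (V), leucine (L), and isoleucine (I) are the branched-chain amino acids.
Matching residues: L4, L6, V18.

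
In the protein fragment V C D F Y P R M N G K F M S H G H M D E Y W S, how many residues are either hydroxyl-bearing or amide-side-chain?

Hydroxyl-bearing: S, T, Y. Amide-side-chain: N, Q.
Hydroxyl-bearing residues here: Y5, S14, Y21, S23 (4).
Amide-side-chain residues here: N9 (1).
The two groups share no amino acid, so total = 4 + 1 = 5.

5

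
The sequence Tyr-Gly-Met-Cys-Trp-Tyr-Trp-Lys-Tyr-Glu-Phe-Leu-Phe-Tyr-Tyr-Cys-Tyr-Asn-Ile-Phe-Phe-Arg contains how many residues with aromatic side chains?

12

Phenylalanine (F), tryptophan (W), and tyrosine (Y) have aromatic ring side chains.
Matching residues: Tyr1, Trp5, Tyr6, Trp7, Tyr9, Phe11, Phe13, Tyr14, Tyr15, Tyr17, Phe20, Phe21.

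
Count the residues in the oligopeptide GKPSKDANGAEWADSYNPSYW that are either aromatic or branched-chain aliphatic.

Aromatic: F, W, Y. Branched-chain aliphatic: I, L, V.
Aromatic residues here: W12, Y16, Y20, W21 (4).
Branched-chain aliphatic residues here: none (0).
The two groups share no amino acid, so total = 4 + 0 = 4.

4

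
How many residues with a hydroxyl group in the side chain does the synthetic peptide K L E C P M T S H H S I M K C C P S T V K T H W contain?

6

The –OH-bearing residues are Ser, Thr (aliphatic alcohols), and Tyr (phenol).
Matching residues: T7, S8, S11, S18, T19, T22.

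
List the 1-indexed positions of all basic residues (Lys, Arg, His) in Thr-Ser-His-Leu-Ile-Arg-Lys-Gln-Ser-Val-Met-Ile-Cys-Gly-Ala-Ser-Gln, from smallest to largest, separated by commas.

Matching residues: His3, Arg6, Lys7.

3, 6, 7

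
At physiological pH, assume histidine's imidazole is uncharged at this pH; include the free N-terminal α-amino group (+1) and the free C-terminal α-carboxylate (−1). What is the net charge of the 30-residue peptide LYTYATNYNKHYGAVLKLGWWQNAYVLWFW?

+2

Near pH 7.4, K and R contribute +1 each, D and E contribute −1 each, and every other side chain (His included, as stated) is uncharged.
Positive (K, R): K10, K17 → +2.
Negative (D, E): none → −0.
The N-terminus (+1) and C-terminus (−1) cancel.
Net charge = (+2) + (−0) = +2.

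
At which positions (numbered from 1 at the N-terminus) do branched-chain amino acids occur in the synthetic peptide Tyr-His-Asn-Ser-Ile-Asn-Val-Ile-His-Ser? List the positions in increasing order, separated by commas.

V, L, and I make up the branched-chain aliphatic group.
Matching residues: Ile5, Val7, Ile8.

5, 7, 8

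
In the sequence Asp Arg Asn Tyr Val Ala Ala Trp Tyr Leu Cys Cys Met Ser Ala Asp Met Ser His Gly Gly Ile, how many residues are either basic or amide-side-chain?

3

Basic: H, K, R. Amide-side-chain: N, Q.
Basic residues here: Arg2, His19 (2).
Amide-side-chain residues here: Asn3 (1).
The two groups share no amino acid, so total = 2 + 1 = 3.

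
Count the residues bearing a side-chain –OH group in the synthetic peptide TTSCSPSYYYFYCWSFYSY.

S, T, and Y are the three residues with a side-chain hydroxyl.
Matching residues: T1, T2, S3, S5, S7, Y8, Y9, Y10, Y12, S15, Y17, S18, Y19.

13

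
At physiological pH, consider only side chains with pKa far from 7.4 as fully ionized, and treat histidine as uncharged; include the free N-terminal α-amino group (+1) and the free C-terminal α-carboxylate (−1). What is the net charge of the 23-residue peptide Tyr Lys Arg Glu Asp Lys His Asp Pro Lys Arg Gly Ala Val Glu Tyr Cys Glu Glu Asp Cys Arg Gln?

-1

The side chains ionized at physiological pH are Lys/Arg (+1) and Asp/Glu (−1); with His treated as neutral, nothing else contributes.
Positive (K, R): Lys2, Arg3, Lys6, Lys10, Arg11, Arg22 → +6.
Negative (D, E): Glu4, Asp5, Asp8, Glu15, Glu18, Glu19, Asp20 → −7.
The N-terminus (+1) and C-terminus (−1) cancel.
Net charge = (+6) + (−7) = −1.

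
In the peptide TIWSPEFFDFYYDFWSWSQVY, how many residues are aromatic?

Phenylalanine (F), tryptophan (W), and tyrosine (Y) have aromatic ring side chains.
Matching residues: W3, F7, F8, F10, Y11, Y12, F14, W15, W17, Y21.

10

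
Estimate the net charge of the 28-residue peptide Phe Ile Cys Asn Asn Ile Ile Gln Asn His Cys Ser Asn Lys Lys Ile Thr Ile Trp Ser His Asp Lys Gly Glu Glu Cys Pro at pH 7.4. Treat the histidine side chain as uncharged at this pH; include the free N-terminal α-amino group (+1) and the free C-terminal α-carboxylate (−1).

0

Near pH 7.4, K and R contribute +1 each, D and E contribute −1 each, and every other side chain (His included, as stated) is uncharged.
Positive (K, R): Lys14, Lys15, Lys23 → +3.
Negative (D, E): Asp22, Glu25, Glu26 → −3.
The N-terminus (+1) and C-terminus (−1) cancel.
Net charge = (+3) + (−3) = 0.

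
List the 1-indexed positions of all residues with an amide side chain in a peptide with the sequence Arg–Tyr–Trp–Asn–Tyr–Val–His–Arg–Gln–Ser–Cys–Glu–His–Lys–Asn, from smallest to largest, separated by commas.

4, 9, 15

Only N (asparagine) and Q (glutamine) carry a side-chain carboxamide.
Matching residues: Asn4, Gln9, Asn15.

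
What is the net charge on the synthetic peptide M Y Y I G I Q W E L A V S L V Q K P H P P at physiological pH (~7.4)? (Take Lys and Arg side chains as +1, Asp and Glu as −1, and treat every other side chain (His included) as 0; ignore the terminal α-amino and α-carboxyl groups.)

Positive (K, R): K17 → +1.
Negative (D, E): E9 → −1.
Net charge = (+1) + (−1) = 0.

0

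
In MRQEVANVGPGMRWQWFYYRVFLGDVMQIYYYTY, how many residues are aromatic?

10

Phenylalanine (F), tryptophan (W), and tyrosine (Y) have aromatic ring side chains.
Matching residues: W14, W16, F17, Y18, Y19, F22, Y30, Y31, Y32, Y34.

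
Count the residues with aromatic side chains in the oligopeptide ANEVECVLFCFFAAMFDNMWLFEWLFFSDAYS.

10

Phenylalanine (F), tryptophan (W), and tyrosine (Y) have aromatic ring side chains.
Matching residues: F9, F11, F12, F16, W20, F22, W24, F26, F27, Y31.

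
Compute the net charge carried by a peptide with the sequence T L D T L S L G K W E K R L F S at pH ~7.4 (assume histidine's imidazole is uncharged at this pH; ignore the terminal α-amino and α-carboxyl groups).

The side chains ionized at physiological pH are Lys/Arg (+1) and Asp/Glu (−1); with His treated as neutral, nothing else contributes.
Positive (K, R): K9, K12, R13 → +3.
Negative (D, E): D3, E11 → −2.
Net charge = (+3) + (−2) = +1.

+1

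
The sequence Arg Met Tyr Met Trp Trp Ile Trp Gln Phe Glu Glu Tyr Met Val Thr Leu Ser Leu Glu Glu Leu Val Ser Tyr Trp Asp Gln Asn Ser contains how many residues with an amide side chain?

3

The amide-side-chain residues are Asn (N) and Gln (Q).
Matching residues: Gln9, Gln28, Asn29.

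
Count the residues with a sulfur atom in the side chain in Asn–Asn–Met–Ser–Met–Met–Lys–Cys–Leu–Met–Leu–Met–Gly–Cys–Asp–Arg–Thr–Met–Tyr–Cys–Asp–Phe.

9

The sulfur-bearing residues are cysteine (–SH) and methionine (–S–CH₃).
Matching residues: Met3, Met5, Met6, Cys8, Met10, Met12, Cys14, Met18, Cys20.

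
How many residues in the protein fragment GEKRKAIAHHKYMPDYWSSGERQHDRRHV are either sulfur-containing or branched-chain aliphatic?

3

Sulfur-containing: C, M. Branched-chain aliphatic: I, L, V.
Sulfur-containing residues here: M13 (1).
Branched-chain aliphatic residues here: I7, V29 (2).
The two groups share no amino acid, so total = 1 + 2 = 3.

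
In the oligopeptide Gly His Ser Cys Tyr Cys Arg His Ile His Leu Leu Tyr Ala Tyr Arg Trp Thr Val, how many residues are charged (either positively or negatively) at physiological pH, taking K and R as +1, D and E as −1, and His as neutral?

Charged side chains at pH ~7.4: K, R (positive); D, E (negative).
Matching residues: Arg7, Arg16.

2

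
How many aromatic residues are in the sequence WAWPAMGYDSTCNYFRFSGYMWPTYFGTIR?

10

The aromatic amino acids are Phe (F, benzyl), Trp (W, indole), and Tyr (Y, phenol).
Matching residues: W1, W3, Y8, Y14, F15, F17, Y20, W22, Y25, F26.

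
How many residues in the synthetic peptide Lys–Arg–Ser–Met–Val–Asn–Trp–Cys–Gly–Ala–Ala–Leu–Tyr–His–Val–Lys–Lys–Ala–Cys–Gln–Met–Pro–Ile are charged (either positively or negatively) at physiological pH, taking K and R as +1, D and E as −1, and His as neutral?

4

Charged side chains at pH ~7.4: K, R (positive); D, E (negative).
Matching residues: Lys1, Arg2, Lys16, Lys17.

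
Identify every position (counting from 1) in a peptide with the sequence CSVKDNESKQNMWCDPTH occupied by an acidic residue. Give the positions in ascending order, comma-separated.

5, 7, 15

Matching residues: D5, E7, D15.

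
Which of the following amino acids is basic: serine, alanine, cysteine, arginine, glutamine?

Lysine (K), arginine (R), and histidine (H) have basic, nitrogen-containing side chains.
Of the listed options, only arginine belongs to this group.

arginine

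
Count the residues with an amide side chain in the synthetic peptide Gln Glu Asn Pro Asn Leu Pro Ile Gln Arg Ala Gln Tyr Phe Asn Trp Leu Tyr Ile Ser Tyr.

6

Only N (asparagine) and Q (glutamine) carry a side-chain carboxamide.
Matching residues: Gln1, Asn3, Asn5, Gln9, Gln12, Asn15.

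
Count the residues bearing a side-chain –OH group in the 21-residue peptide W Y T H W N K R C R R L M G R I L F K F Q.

Serine (S), threonine (T), and tyrosine (Y) each carry a hydroxyl group on the side chain.
Matching residues: Y2, T3.

2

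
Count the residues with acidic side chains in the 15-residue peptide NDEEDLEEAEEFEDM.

10

Aspartate (D) and glutamate (E) have carboxylic-acid side chains and are the acidic amino acids.
Matching residues: D2, E3, E4, D5, E7, E8, E10, E11, E13, D14.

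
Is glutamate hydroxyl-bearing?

No

Serine (S), threonine (T), and tyrosine (Y) each carry a hydroxyl group on the side chain.
Glutamate is not in this group.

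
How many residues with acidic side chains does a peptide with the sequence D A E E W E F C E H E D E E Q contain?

9

Aspartate (D) and glutamate (E) have carboxylic-acid side chains and are the acidic amino acids.
Matching residues: D1, E3, E4, E6, E9, E11, D12, E13, E14.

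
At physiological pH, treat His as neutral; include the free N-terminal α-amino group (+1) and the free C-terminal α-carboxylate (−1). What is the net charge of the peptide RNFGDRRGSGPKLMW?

+3

Near pH 7.4, K and R contribute +1 each, D and E contribute −1 each, and every other side chain (His included, as stated) is uncharged.
Positive (K, R): R1, R6, R7, K12 → +4.
Negative (D, E): D5 → −1.
The N-terminus (+1) and C-terminus (−1) cancel.
Net charge = (+4) + (−1) = +3.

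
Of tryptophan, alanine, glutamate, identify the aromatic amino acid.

Phenylalanine (F), tryptophan (W), and tyrosine (Y) have aromatic ring side chains.
Of the listed options, only tryptophan belongs to this group.

tryptophan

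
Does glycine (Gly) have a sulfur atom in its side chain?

The sulfur-bearing residues are cysteine (–SH) and methionine (–S–CH₃).
Glycine is not in this group.

No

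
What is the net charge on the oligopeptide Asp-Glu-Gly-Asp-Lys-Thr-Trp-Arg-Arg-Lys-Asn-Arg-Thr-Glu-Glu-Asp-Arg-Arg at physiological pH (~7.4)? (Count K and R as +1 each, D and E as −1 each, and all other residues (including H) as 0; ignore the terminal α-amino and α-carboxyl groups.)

+1

Positive (K, R): Lys5, Arg8, Arg9, Lys10, Arg12, Arg17, Arg18 → +7.
Negative (D, E): Asp1, Glu2, Asp4, Glu14, Glu15, Asp16 → −6.
Net charge = (+7) + (−6) = +1.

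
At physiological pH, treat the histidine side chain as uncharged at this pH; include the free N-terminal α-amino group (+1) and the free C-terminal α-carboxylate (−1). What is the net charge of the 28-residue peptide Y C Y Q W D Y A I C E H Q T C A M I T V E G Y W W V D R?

At pH ~7.4 the Lys and Arg side chains are protonated (+1), the Asp and Glu side chains are deprotonated (−1), and with His taken as neutral all other side chains carry no charge.
Positive (K, R): R28 → +1.
Negative (D, E): D6, E11, E21, D27 → −4.
The N-terminus (+1) and C-terminus (−1) cancel.
Net charge = (+1) + (−4) = −3.

-3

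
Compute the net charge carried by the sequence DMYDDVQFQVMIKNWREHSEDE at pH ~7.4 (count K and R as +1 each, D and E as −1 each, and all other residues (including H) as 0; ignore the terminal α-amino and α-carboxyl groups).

-5

Positive (K, R): K13, R16 → +2.
Negative (D, E): D1, D4, D5, E17, E20, D21, E22 → −7.
Net charge = (+2) + (−7) = −5.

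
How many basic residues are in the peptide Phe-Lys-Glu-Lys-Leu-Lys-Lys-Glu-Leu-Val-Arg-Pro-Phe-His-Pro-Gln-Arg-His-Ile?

The basic amino acids are Lys (K), Arg (R), and His (H).
Matching residues: Lys2, Lys4, Lys6, Lys7, Arg11, His14, Arg17, His18.

8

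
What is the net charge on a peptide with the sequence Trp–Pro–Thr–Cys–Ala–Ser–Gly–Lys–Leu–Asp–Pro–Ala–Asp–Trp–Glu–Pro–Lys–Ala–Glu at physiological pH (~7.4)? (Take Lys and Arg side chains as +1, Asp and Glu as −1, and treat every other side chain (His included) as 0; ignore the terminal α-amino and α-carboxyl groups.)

Positive (K, R): Lys8, Lys17 → +2.
Negative (D, E): Asp10, Asp13, Glu15, Glu19 → −4.
Net charge = (+2) + (−4) = −2.

-2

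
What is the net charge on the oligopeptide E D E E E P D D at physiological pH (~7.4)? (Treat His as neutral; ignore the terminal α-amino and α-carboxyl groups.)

At pH ~7.4 the Lys and Arg side chains are protonated (+1), the Asp and Glu side chains are deprotonated (−1), and with His taken as neutral all other side chains carry no charge.
Positive (K, R): none → +0.
Negative (D, E): E1, D2, E3, E4, E5, D7, D8 → −7.
Net charge = (+0) + (−7) = −7.

-7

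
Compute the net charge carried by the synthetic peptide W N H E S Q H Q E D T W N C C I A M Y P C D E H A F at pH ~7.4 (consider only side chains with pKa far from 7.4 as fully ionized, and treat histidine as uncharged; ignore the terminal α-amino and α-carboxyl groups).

-5

The side chains ionized at physiological pH are Lys/Arg (+1) and Asp/Glu (−1); with His treated as neutral, nothing else contributes.
Positive (K, R): none → +0.
Negative (D, E): E4, E9, D10, D22, E23 → −5.
Net charge = (+0) + (−5) = −5.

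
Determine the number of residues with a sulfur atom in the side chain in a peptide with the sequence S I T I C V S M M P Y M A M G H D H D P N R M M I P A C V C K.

9

The sulfur-bearing residues are cysteine (–SH) and methionine (–S–CH₃).
Matching residues: C5, M8, M9, M12, M14, M23, M24, C28, C30.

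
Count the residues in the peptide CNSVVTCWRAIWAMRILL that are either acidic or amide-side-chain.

Acidic: D, E. Amide-side-chain: N, Q.
Acidic residues here: none (0).
Amide-side-chain residues here: N2 (1).
The two groups share no amino acid, so total = 0 + 1 = 1.

1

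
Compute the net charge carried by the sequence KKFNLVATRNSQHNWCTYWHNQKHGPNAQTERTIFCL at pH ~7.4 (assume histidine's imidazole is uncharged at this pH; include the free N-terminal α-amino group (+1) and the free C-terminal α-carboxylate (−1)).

The side chains ionized at physiological pH are Lys/Arg (+1) and Asp/Glu (−1); with His treated as neutral, nothing else contributes.
Positive (K, R): K1, K2, R9, K23, R32 → +5.
Negative (D, E): E31 → −1.
The N-terminus (+1) and C-terminus (−1) cancel.
Net charge = (+5) + (−1) = +4.

+4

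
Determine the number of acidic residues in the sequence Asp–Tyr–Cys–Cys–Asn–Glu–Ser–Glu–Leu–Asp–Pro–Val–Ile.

4

Only D (aspartate) and E (glutamate) carry a side-chain carboxylic acid.
Matching residues: Asp1, Glu6, Glu8, Asp10.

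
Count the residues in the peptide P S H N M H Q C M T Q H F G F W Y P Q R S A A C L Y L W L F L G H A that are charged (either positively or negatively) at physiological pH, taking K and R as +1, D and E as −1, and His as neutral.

1

Charged side chains at pH ~7.4: K, R (positive); D, E (negative).
Matching residues: R20.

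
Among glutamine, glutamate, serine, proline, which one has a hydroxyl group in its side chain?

S, T, and Y are the three residues with a side-chain hydroxyl.
Of the listed options, only serine belongs to this group.

serine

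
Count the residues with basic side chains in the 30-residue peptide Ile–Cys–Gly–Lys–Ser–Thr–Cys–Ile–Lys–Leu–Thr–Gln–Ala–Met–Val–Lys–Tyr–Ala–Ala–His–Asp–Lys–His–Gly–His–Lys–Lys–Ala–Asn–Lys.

K, R, and H are the three residues with basic side chains (ε-amine, guanidinium, and imidazole respectively).
Matching residues: Lys4, Lys9, Lys16, His20, Lys22, His23, His25, Lys26, Lys27, Lys30.

10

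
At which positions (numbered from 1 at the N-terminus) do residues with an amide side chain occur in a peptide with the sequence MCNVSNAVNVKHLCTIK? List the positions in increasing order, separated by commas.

Only N (asparagine) and Q (glutamine) carry a side-chain carboxamide.
Matching residues: N3, N6, N9.

3, 6, 9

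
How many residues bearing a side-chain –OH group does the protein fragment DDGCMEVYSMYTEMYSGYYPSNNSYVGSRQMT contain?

The –OH-bearing residues are Ser, Thr (aliphatic alcohols), and Tyr (phenol).
Matching residues: Y8, S9, Y11, T12, Y15, S16, Y18, Y19, S21, S24, Y25, S28, T32.

13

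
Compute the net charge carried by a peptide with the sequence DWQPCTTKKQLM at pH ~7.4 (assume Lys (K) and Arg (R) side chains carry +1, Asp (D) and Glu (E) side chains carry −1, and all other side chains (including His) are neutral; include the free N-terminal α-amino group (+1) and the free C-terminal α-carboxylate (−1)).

Positive (K, R): K8, K9 → +2.
Negative (D, E): D1 → −1.
The N-terminus (+1) and C-terminus (−1) cancel.
Net charge = (+2) + (−1) = +1.

+1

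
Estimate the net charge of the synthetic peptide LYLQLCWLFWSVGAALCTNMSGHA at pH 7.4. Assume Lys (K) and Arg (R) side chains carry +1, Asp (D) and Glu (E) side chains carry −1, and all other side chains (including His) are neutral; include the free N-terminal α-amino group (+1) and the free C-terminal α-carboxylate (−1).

0

Positive (K, R): none → +0.
Negative (D, E): none → −0.
The N-terminus (+1) and C-terminus (−1) cancel.
Net charge = (+0) + (−0) = 0.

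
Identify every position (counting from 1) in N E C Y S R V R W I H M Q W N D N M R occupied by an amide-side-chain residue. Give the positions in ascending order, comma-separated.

1, 13, 15, 17

Only N (asparagine) and Q (glutamine) carry a side-chain carboxamide.
Matching residues: N1, Q13, N15, N17.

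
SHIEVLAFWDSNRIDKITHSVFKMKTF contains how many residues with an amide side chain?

1

Asparagine (N) and glutamine (Q) have uncharged amide side chains.
Matching residues: N12.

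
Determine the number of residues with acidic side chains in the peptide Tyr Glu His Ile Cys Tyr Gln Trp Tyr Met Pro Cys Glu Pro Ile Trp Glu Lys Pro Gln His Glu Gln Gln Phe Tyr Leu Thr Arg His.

4

Aspartate (D) and glutamate (E) have carboxylic-acid side chains and are the acidic amino acids.
Matching residues: Glu2, Glu13, Glu17, Glu22.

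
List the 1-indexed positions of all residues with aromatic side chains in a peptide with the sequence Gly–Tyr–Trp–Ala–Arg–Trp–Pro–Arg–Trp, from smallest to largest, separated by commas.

2, 3, 6, 9

F, W, and Y each carry an aromatic ring on the side chain.
Matching residues: Tyr2, Trp3, Trp6, Trp9.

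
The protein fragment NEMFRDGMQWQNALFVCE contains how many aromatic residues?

3

F, W, and Y each carry an aromatic ring on the side chain.
Matching residues: F4, W10, F15.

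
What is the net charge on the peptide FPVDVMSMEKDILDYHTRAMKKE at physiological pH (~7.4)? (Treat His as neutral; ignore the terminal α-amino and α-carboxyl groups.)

The side chains ionized at physiological pH are Lys/Arg (+1) and Asp/Glu (−1); with His treated as neutral, nothing else contributes.
Positive (K, R): K10, R18, K21, K22 → +4.
Negative (D, E): D4, E9, D11, D14, E23 → −5.
Net charge = (+4) + (−5) = −1.

-1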